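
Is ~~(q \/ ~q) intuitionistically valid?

This is the double negation of excluded middle, which is intuitionistically derivable.
Assuming ~(q \/ ~q): from q we'd get q \/ ~q, so ~q; but then q \/ ~q again — contradiction. Hence ~~(q \/ ~q).

Yes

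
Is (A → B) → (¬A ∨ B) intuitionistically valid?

This is the material-implication-as-disjunction principle, which is not intuitionistically valid.
A Kripke countermodel: worlds u, v; order generated by u ≤ v; atoms true at each world — u:{}; v:{A,B}.
u ⊮ (A → B) → (¬A ∨ B): already at u itself, u ⊩ A → B but u ⊮ ¬A ∨ B.
u ⊮ ¬A ∨ B: neither disjunct is forced at u.
u ⊮ ¬A since v is accessible from u and v ⊩ A.
So the root u does not force the formula.

No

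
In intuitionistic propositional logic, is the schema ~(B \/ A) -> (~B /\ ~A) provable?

This is a constructively valid De Morgan direction (negated disjunction to conjunction of negations), which is intuitionistically derivable.
From ~(B \/ A): if B held then B \/ A would, contradiction — so ~B; similarly ~A.

Yes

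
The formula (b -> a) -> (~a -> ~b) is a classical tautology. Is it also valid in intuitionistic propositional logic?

Yes

This is the forward direction of contraposition, which is intuitionistically derivable.
Assume b -> a and ~a. If b held then a would follow, contradicting ~a; so ~b.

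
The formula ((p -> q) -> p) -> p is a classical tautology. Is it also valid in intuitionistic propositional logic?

No

This is Peirce's law, which is not intuitionistically valid.
A Kripke countermodel: worlds 0, 1; order generated by 0 <= 1; atoms true at each world — 0:{}; 1:{p}.
0 ||-/- ((p -> q) -> p) -> p: already at 0 itself, 0 ||- (p -> q) -> p but 0 ||-/- p.
0 lacks atom p, so 0 ||-/- p.
So the root 0 does not force the formula.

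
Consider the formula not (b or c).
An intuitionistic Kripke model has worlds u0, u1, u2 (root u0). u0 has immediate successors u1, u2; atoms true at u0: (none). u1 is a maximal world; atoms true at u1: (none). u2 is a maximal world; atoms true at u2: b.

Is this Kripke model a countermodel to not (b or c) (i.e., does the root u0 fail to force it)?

Yes

u0 does not force not (b or c) since u2 is accessible from u0 and u2 forces b or c.
u2 forces b or c via the disjunct b.
So the root u0 does not force not (b or c); the model is a countermodel.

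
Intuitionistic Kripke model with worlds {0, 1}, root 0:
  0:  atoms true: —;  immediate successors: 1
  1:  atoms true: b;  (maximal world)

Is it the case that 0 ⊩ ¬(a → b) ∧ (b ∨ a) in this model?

No

0 ⊮ ¬(a → b) ∧ (b ∨ a) since 0 fails ¬(a → b).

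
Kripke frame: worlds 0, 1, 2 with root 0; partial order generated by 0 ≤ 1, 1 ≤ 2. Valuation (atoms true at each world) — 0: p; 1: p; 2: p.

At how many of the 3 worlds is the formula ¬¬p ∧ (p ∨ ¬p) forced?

0: forces it.
1: forces it.
2: forces it.
Worlds forcing the formula: {0, 1, 2}.

3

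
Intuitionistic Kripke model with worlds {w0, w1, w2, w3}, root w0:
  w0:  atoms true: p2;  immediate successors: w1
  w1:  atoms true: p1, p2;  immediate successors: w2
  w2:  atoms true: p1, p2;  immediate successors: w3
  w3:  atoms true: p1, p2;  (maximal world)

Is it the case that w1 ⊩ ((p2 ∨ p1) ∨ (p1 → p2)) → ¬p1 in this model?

w1 ⊮ ((p2 ∨ p1) ∨ (p1 → p2)) → ¬p1: already at w1 itself, w1 ⊩ (p2 ∨ p1) ∨ (p1 → p2) but w1 ⊮ ¬p1.
w1 ⊮ ¬p1 since w1 is accessible from w1 and w1 ⊩ p1.

No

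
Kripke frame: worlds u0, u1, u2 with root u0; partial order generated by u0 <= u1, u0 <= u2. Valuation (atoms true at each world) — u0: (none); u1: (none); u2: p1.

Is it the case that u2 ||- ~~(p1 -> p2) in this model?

No

u2 ||-/- ~~(p1 -> p2) since u2 is accessible from u2 and u2 ||- ~(p1 -> p2).
u2 ||- ~(p1 -> p2): no world accessible from u2 forces p1 -> p2.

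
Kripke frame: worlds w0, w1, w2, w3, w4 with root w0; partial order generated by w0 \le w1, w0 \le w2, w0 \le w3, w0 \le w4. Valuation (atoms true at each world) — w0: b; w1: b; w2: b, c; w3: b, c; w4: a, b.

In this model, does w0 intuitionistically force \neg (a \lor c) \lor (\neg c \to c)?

No

w0 \nVdash \neg (a \lor c) \lor (\neg c \to c): neither disjunct is forced at w0.
w0 \nVdash \neg (a \lor c) since w2 is accessible from w0 and w2 \Vdash a \lor c.
w2 \Vdash a \lor c via the disjunct c.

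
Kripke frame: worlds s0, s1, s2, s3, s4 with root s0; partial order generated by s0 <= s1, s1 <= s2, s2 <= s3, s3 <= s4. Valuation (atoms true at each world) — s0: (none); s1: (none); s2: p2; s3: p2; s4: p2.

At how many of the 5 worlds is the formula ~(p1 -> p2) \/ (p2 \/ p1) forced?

3

s0: does not force it — s0 ||-/- ~(p1 -> p2) \/ (p2 \/ p1): neither disjunct is forced at s0.
s1: does not force it — s1 ||-/- ~(p1 -> p2) \/ (p2 \/ p1): neither disjunct is forced at s1.
s2: forces it.
s3: forces it.
s4: forces it.
Worlds forcing the formula: {s2, s3, s4}.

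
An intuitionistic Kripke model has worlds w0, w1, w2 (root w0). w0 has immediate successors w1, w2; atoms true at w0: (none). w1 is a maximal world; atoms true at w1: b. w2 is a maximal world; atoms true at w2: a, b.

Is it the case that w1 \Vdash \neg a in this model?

w1 \Vdash \neg a: no world accessible from w1 forces a.

Yes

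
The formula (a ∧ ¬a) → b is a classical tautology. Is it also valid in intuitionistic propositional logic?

This is an instance of ex falso quodlibet, which is intuitionistically derivable.
No world can force both a and ¬a, so the antecedent a ∧ ¬a is never forced and the implication holds vacuously at every world.

Yes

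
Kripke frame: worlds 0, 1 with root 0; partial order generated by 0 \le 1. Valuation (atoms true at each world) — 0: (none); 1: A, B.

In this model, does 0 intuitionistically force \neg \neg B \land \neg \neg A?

0 \Vdash \neg \neg B \land \neg \neg A since 0 forces both conjuncts.

Yes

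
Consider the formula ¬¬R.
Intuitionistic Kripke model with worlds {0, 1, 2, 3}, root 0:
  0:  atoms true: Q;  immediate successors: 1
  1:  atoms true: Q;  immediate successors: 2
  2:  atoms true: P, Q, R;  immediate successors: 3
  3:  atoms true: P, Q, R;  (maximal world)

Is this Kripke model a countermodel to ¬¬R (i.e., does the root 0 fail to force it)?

No

0 ⊩ ¬¬R: no world accessible from 0 forces ¬R.
So the root 0 forces ¬¬R; the model is not a countermodel.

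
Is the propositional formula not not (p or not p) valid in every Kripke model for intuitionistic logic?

Yes

This is the double negation of excluded middle, which is intuitionistically derivable.
Assuming not (p or not p): from p we'd get p or not p, so not p; but then p or not p again — contradiction. Hence not not (p or not p).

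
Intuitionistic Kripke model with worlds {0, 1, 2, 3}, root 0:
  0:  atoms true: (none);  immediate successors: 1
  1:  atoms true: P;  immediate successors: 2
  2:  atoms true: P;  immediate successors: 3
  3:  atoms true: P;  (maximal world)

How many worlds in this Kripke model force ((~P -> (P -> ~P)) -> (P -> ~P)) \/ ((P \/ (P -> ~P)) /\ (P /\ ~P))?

0

0: does not force it — 0 ||-/- ((~P -> (P -> ~P)) -> (P -> ~P)) \/ ((P \/ (P -> ~P)) /\ (P /\ ~P)): neither disjunct is forced at 0.
1: does not force it — 1 ||-/- ((~P -> (P -> ~P)) -> (P -> ~P)) \/ ((P \/ (P -> ~P)) /\ (P /\ ~P)): neither disjunct is forced at 1.
2: does not force it — 2 ||-/- ((~P -> (P -> ~P)) -> (P -> ~P)) \/ ((P \/ (P -> ~P)) /\ (P /\ ~P)): neither disjunct is forced at 2.
3: does not force it.
Worlds forcing the formula: { }.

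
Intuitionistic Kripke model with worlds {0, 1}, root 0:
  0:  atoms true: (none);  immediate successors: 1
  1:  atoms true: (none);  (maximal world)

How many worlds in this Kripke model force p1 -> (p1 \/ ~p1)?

0: forces it.
1: forces it.
Worlds forcing the formula: {0, 1}.

2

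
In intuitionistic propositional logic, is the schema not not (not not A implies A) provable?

This is the double negation of double-negation elimination, which is intuitionistically derivable.
By Glivenko's theorem the double negation of any classical propositional tautology is intuitionistically provable; not not A implies A is classically a tautology.

Yes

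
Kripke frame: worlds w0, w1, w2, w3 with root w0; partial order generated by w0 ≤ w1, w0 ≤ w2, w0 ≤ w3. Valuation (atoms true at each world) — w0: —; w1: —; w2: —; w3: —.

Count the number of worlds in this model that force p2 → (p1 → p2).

4

w0: forces it.
w1: forces it.
w2: forces it.
w3: forces it.
Worlds forcing the formula: {w0, w1, w2, w3}.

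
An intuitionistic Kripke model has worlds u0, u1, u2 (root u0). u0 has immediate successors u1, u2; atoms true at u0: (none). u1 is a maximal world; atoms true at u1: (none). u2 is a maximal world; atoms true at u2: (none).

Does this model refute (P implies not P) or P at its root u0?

No

u0 forces (P implies not P) or P via the disjunct P implies not P.
So the root u0 forces (P implies not P) or P; the model is not a countermodel.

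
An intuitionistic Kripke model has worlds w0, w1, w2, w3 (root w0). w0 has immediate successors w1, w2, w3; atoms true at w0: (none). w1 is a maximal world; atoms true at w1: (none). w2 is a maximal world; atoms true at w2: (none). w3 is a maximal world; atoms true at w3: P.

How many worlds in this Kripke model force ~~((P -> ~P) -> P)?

w0: does not force it — w0 ||-/- ~~((P -> ~P) -> P) since w1 is accessible from w0 and w1 ||- ~((P -> ~P) -> P).
w1: does not force it — w1 ||-/- ~~((P -> ~P) -> P) since w1 is accessible from w1 and w1 ||- ~((P -> ~P) -> P).
w2: does not force it.
w3: forces it.
Worlds forcing the formula: {w3}.

1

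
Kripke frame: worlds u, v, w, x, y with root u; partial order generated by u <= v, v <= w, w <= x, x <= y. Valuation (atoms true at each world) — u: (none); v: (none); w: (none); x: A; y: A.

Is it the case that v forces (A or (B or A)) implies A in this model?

v forces (A or (B or A)) implies A: every world accessible from v that forces A or (B or A) (namely x, y) also forces A.

Yes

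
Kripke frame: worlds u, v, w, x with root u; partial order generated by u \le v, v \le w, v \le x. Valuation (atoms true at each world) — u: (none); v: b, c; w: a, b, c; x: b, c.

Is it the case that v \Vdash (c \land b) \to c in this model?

v \Vdash (c \land b) \to c: every world accessible from v that forces c \land b (namely v, w, x) also forces c.

Yes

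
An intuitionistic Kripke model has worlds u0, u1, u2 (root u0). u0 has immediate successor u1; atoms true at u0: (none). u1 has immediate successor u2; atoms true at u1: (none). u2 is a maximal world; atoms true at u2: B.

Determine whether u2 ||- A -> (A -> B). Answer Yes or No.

u2 ||- A -> (A -> B) vacuously: no world accessible from u2 forces the antecedent A.

Yes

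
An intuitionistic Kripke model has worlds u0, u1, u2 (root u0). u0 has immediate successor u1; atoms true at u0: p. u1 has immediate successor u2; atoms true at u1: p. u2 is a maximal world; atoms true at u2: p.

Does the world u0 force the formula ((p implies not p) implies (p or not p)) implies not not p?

Yes

u0 forces ((p implies not p) implies (p or not p)) implies not not p: every world accessible from u0 that forces (p implies not p) implies (p or not p) (namely u0, u1, u2) also forces not not p.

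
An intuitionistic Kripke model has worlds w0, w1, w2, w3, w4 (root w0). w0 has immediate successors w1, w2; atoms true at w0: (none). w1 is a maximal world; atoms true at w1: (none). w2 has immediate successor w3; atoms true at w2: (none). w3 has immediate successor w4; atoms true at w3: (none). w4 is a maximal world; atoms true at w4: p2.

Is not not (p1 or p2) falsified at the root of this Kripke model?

w0 does not force not not (p1 or p2) since w1 is accessible from w0 and w1 forces not (p1 or p2).
w1 forces not (p1 or p2): no world accessible from w1 forces p1 or p2.
So the root w0 does not force not not (p1 or p2); the model is a countermodel.

Yes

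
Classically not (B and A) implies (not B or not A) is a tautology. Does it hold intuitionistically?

This is the constructively invalid direction of De Morgan's law for conjunction, which is not intuitionistically valid.
A Kripke countermodel: worlds a, b, c; order generated by a <= b, a <= c; atoms true at each world — a:{}; b:{B}; c:{A}.
a does not force not (B and A) implies (not B or not A): already at a itself, a forces not (B and A) but a does not force not B or not A.
a does not force not B or not A: neither disjunct is forced at a.
a does not force not B since b is accessible from a and b forces B.
So the root a does not force the formula.

No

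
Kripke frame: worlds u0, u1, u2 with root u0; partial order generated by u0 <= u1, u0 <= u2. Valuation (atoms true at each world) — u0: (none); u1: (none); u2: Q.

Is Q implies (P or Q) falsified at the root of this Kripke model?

u0 forces Q implies (P or Q): every world accessible from u0 that forces Q (namely u2) also forces P or Q.
So the root u0 forces Q implies (P or Q); the model is not a countermodel.

No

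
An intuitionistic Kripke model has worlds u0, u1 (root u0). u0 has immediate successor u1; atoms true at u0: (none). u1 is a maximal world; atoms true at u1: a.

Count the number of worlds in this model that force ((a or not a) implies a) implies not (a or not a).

0

u0: does not force it — u0 does not force ((a or not a) implies a) implies not (a or not a): already at u0 itself, u0 forces (a or not a) implies a but u0 does not force not (a or not a).
u1: does not force it.
Worlds forcing the formula: { }.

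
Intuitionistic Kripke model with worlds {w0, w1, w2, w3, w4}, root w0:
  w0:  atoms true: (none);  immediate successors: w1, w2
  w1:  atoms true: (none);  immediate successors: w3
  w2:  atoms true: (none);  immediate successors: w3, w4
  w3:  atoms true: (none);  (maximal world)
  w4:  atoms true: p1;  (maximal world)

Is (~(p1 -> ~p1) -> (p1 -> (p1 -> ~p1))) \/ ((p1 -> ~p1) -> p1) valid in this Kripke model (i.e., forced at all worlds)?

No

Not every world: w0 ||-/- (~(p1 -> ~p1) -> (p1 -> (p1 -> ~p1))) \/ ((p1 -> ~p1) -> p1).
w0 ||-/- (~(p1 -> ~p1) -> (p1 -> (p1 -> ~p1))) \/ ((p1 -> ~p1) -> p1): neither disjunct is forced at w0.
w0 ||-/- ~(p1 -> ~p1) -> (p1 -> (p1 -> ~p1)): at the accessible world w4, w4 ||- ~(p1 -> ~p1) but w4 ||-/- p1 -> (p1 -> ~p1).
w4 ||-/- p1 -> (p1 -> ~p1): already at w4 itself, w4 ||- p1 but w4 ||-/- p1 -> ~p1.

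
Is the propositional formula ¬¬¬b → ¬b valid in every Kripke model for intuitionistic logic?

Yes

This is triple-negation reduction, which is intuitionistically derivable.
Assume ¬¬¬b and suppose b. Then ¬¬b (double-negation introduction), contradicting ¬¬¬b. So ¬b.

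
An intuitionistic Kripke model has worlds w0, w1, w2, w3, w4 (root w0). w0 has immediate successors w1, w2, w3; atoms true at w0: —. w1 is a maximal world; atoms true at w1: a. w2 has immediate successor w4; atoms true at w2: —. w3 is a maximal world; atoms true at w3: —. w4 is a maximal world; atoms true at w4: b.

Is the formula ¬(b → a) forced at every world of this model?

Not every world: w0 ⊮ ¬(b → a).
w0 ⊮ ¬(b → a) since w1 is accessible from w0 and w1 ⊩ b → a.
w1 ⊩ b → a vacuously: no world accessible from w1 forces the antecedent b.

No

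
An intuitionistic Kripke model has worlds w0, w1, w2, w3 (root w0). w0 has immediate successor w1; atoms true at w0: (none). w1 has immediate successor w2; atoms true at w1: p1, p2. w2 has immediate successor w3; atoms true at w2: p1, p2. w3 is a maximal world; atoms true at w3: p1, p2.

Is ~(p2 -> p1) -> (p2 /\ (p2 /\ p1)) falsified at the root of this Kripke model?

No

w0 ||- ~(p2 -> p1) -> (p2 /\ (p2 /\ p1)) vacuously: no world accessible from w0 forces the antecedent ~(p2 -> p1).
So the root w0 forces ~(p2 -> p1) -> (p2 /\ (p2 /\ p1)); the model is not a countermodel.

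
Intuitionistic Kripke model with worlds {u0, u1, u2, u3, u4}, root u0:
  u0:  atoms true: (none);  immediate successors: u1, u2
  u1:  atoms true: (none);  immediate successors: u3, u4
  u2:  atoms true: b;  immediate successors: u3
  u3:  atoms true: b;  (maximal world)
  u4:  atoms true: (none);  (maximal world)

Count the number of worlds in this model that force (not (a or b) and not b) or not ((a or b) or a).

1

u0: does not force it — u0 does not force (not (a or b) and not b) or not ((a or b) or a): neither disjunct is forced at u0.
u1: does not force it — u1 does not force (not (a or b) and not b) or not ((a or b) or a): neither disjunct is forced at u1.
u2: does not force it.
u3: does not force it.
u4: forces it.
Worlds forcing the formula: {u4}.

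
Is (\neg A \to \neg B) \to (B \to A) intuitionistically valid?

No

This is the converse of contraposition, which is not intuitionistically valid.
A Kripke countermodel: worlds s0, s1; order generated by s0 \le s1; atoms true at each world — s0:{B}; s1:{A,B}.
s0 \nVdash (\neg A \to \neg B) \to (B \to A): already at s0 itself, s0 \Vdash \neg A \to \neg B but s0 \nVdash B \to A.
s0 \nVdash B \to A: already at s0 itself, s0 \Vdash B but s0 \nVdash A.
s0 lacks atom A, so s0 \nVdash A.
So the root s0 does not force the formula.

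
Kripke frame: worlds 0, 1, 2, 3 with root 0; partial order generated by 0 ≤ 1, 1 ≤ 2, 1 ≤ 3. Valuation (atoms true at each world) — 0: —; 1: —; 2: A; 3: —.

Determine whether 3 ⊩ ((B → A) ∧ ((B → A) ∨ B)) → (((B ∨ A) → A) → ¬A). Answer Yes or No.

Yes

3 ⊩ ((B → A) ∧ ((B → A) ∨ B)) → (((B ∨ A) → A) → ¬A): every world accessible from 3 that forces (B → A) ∧ ((B → A) ∨ B) (namely 3) also forces ((B ∨ A) → A) → ¬A.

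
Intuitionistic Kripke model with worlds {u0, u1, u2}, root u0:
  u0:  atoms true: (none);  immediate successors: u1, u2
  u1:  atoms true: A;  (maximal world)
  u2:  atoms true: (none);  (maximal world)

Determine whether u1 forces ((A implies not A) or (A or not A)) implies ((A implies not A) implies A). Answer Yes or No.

u1 forces ((A implies not A) or (A or not A)) implies ((A implies not A) implies A): every world accessible from u1 that forces (A implies not A) or (A or not A) (namely u1) also forces (A implies not A) implies A.

Yes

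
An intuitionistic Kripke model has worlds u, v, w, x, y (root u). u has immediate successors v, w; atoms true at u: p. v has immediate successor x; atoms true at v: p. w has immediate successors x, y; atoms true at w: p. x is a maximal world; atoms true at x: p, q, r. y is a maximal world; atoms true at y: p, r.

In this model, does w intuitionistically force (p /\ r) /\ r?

w ||-/- (p /\ r) /\ r since w fails p /\ r.

No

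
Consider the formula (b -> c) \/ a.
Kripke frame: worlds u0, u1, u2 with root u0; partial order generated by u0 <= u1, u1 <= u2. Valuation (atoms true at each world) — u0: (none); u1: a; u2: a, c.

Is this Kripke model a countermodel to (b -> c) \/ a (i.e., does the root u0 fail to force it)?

No

u0 ||- (b -> c) \/ a via the disjunct b -> c.
So the root u0 forces (b -> c) \/ a; the model is not a countermodel.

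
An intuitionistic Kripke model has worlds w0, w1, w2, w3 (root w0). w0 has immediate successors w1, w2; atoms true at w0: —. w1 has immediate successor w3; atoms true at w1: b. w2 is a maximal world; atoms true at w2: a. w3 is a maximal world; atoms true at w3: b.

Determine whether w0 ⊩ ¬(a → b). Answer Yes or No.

w0 ⊮ ¬(a → b) since w1 is accessible from w0 and w1 ⊩ a → b.
w1 ⊩ a → b vacuously: no world accessible from w1 forces the antecedent a.

No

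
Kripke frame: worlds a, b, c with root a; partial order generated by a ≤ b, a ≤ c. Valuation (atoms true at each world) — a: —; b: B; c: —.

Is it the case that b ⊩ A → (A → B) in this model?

Yes

b ⊩ A → (A → B) vacuously: no world accessible from b forces the antecedent A.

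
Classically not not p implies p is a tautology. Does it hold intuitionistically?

No

This is double-negation elimination, which is not intuitionistically valid.
A Kripke countermodel: worlds s0, s1; order generated by s0 <= s1; atoms true at each world — s0:{}; s1:{p}.
s0 does not force not not p implies p: already at s0 itself, s0 forces not not p but s0 does not force p.
s0 lacks atom p, so s0 does not force p.
So the root s0 does not force the formula.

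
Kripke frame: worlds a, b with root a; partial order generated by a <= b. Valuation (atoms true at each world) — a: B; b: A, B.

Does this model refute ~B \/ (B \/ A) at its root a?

No

a ||- ~B \/ (B \/ A) via the disjunct B \/ A.
So the root a forces ~B \/ (B \/ A); the model is not a countermodel.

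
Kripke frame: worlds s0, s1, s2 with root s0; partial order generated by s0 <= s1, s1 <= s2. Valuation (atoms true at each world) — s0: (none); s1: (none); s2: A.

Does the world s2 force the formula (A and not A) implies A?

Yes

s2 forces (A and not A) implies A vacuously: no world accessible from s2 forces the antecedent A and not A.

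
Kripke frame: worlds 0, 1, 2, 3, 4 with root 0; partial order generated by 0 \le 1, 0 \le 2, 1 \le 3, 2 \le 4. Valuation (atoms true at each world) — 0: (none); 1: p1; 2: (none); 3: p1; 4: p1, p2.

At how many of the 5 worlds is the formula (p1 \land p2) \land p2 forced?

0: does not force it — 0 \nVdash (p1 \land p2) \land p2 since 0 fails p1 \land p2.
1: does not force it — 1 \nVdash (p1 \land p2) \land p2 since 1 fails p1 \land p2.
2: does not force it — 2 \nVdash (p1 \land p2) \land p2 since 2 fails p1 \land p2.
3: does not force it.
4: forces it.
Worlds forcing the formula: {4}.

1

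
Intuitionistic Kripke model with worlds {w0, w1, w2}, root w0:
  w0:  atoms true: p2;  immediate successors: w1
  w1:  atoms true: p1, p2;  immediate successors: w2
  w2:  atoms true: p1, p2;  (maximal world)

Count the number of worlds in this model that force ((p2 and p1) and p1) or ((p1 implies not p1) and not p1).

w0: does not force it — w0 does not force ((p2 and p1) and p1) or ((p1 implies not p1) and not p1): neither disjunct is forced at w0.
w1: forces it.
w2: forces it.
Worlds forcing the formula: {w1, w2}.

2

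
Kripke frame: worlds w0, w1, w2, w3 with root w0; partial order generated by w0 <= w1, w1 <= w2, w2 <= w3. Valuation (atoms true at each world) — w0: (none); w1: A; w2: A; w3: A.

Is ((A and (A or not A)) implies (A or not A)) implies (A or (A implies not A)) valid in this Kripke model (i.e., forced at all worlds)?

Not every world: w0 does not force ((A and (A or not A)) implies (A or not A)) implies (A or (A implies not A)).
w0 does not force ((A and (A or not A)) implies (A or not A)) implies (A or (A implies not A)): already at w0 itself, w0 forces (A and (A or not A)) implies (A or not A) but w0 does not force A or (A implies not A).
w0 does not force A or (A implies not A): neither disjunct is forced at w0.

No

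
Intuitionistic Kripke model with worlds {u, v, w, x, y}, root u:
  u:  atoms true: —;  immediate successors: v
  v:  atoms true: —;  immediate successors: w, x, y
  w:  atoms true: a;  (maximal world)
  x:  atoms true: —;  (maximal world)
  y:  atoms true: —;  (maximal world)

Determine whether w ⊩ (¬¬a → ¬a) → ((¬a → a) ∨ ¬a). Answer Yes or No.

Yes

w ⊩ (¬¬a → ¬a) → ((¬a → a) ∨ ¬a) vacuously: no world accessible from w forces the antecedent ¬¬a → ¬a.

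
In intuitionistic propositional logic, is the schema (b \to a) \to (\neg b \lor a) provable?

No

This is the material-implication-as-disjunction principle, which is not intuitionistically valid.
A Kripke countermodel: worlds u, v; order generated by u \le v; atoms true at each world — u:{}; v:{a,b}.
u \nVdash (b \to a) \to (\neg b \lor a): already at u itself, u \Vdash b \to a but u \nVdash \neg b \lor a.
u \nVdash \neg b \lor a: neither disjunct is forced at u.
u \nVdash \neg b since v is accessible from u and v \Vdash b.
So the root u does not force the formula.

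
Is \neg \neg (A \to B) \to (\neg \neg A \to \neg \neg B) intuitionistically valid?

Yes

This is the distribution of double negation over implication, which is intuitionistically derivable.
Assume \neg \neg (A \to B) and \neg \neg A; suppose \neg B. Then A \to B would give \neg A (by contraposition), contradicting \neg \neg A; so \neg (A \to B), contradicting \neg \neg (A \to B). Hence \neg \neg B.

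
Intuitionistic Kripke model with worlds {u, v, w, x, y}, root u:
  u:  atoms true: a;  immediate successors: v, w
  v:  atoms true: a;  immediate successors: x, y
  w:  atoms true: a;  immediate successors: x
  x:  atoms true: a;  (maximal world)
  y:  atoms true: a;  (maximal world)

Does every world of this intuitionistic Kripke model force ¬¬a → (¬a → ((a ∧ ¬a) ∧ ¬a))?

Yes

u ⊩ ¬¬a → (¬a → ((a ∧ ¬a) ∧ ¬a)): every world accessible from u that forces ¬¬a (namely u, v, w, x, y) also forces ¬a → ((a ∧ ¬a) ∧ ¬a).
Since the root u forces ¬¬a → (¬a → ((a ∧ ¬a) ∧ ¬a)) and forcing is persistent (monotone upward), every world forces it.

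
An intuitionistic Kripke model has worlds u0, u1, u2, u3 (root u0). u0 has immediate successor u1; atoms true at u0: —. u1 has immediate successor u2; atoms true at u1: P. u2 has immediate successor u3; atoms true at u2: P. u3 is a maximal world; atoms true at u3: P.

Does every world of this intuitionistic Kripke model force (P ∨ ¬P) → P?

Yes

u0 ⊩ (P ∨ ¬P) → P: every world accessible from u0 that forces P ∨ ¬P (namely u1, u2, u3) also forces P.
Since the root u0 forces (P ∨ ¬P) → P and forcing is persistent (monotone upward), every world forces it.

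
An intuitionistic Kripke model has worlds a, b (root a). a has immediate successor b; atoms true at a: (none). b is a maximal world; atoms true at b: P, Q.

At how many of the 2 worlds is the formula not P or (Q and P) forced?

a: does not force it — a does not force not P or (Q and P): neither disjunct is forced at a.
b: forces it.
Worlds forcing the formula: {b}.

1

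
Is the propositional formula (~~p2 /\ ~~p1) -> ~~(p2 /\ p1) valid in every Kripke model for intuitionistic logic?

This is the distribution of double negation over conjunction, which is intuitionistically derivable.
Assume ~~p2, ~~p1, and ~(p2 /\ p1). From p2 we'd get ~p1 (since p2 /\ p1 is refuted), contradicting ~~p1; so ~p2, contradicting ~~p2.

Yes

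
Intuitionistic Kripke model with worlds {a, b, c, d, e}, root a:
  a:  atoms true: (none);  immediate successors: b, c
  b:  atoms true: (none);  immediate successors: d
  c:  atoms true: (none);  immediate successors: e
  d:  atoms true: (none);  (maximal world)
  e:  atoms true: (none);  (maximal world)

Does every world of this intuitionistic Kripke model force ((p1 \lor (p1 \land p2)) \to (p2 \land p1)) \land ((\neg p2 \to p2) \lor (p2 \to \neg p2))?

Yes

a \Vdash ((p1 \lor (p1 \land p2)) \to (p2 \land p1)) \land ((\neg p2 \to p2) \lor (p2 \to \neg p2)) since a forces both conjuncts.
Since the root a forces ((p1 \lor (p1 \land p2)) \to (p2 \land p1)) \land ((\neg p2 \to p2) \lor (p2 \to \neg p2)) and forcing is persistent (monotone upward), every world forces it.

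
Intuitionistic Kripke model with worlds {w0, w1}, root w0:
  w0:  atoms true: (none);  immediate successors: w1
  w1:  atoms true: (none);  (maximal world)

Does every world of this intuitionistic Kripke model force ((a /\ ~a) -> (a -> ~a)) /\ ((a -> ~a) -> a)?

Not every world: w0 ||-/- ((a /\ ~a) -> (a -> ~a)) /\ ((a -> ~a) -> a).
w0 ||-/- ((a /\ ~a) -> (a -> ~a)) /\ ((a -> ~a) -> a) since w0 fails (a -> ~a) -> a.

No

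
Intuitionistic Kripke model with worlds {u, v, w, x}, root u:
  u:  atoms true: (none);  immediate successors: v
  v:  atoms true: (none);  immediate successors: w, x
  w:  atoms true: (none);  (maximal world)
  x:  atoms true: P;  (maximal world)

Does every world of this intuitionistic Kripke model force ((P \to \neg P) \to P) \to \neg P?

Not every world: u \nVdash ((P \to \neg P) \to P) \to \neg P.
u \nVdash ((P \to \neg P) \to P) \to \neg P: at the accessible world x, x \Vdash (P \to \neg P) \to P but x \nVdash \neg P.
x \nVdash \neg P since x is accessible from x and x \Vdash P.

No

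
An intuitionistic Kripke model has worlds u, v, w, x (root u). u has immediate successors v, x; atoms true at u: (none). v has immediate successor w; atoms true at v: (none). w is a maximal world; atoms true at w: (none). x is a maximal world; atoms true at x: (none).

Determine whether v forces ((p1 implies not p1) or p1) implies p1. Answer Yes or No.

No

v does not force ((p1 implies not p1) or p1) implies p1: already at v itself, v forces (p1 implies not p1) or p1 but v does not force p1.
v lacks atom p1, so v does not force p1.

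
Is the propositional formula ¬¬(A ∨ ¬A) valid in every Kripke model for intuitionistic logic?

Yes

This is the double negation of excluded middle, which is intuitionistically derivable.
Assuming ¬(A ∨ ¬A): from A we'd get A ∨ ¬A, so ¬A; but then A ∨ ¬A again — contradiction. Hence ¬¬(A ∨ ¬A).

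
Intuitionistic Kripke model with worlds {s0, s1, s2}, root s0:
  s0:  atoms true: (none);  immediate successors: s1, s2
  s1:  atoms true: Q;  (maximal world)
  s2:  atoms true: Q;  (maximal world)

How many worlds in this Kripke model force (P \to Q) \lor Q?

3

s0: forces it.
s1: forces it.
s2: forces it.
Worlds forcing the formula: {s0, s1, s2}.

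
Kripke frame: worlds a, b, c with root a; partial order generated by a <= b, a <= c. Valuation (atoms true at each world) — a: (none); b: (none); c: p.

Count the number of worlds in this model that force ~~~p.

1

a: does not force it — a ||-/- ~~~p since c is accessible from a and c ||- ~~p.
b: forces it.
c: does not force it — c ||-/- ~~~p since c is accessible from c and c ||- ~~p.
Worlds forcing the formula: {b}.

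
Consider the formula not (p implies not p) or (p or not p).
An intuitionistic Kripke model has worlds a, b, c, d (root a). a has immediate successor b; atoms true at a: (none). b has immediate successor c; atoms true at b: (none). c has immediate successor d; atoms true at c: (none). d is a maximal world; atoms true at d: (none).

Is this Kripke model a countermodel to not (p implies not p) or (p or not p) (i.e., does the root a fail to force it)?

a forces not (p implies not p) or (p or not p) via the disjunct p or not p.
So the root a forces not (p implies not p) or (p or not p); the model is not a countermodel.

No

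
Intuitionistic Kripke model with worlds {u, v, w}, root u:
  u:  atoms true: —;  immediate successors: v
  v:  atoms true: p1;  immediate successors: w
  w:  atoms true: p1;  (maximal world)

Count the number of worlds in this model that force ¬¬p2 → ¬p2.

u: forces it.
v: forces it.
w: forces it.
Worlds forcing the formula: {u, v, w}.

3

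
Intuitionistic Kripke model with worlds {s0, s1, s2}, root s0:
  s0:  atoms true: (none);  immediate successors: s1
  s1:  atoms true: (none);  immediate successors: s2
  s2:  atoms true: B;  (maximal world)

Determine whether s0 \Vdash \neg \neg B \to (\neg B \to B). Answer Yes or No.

s0 \Vdash \neg \neg B \to (\neg B \to B): every world accessible from s0 that forces \neg \neg B (namely s0, s1, s2) also forces \neg B \to B.

Yes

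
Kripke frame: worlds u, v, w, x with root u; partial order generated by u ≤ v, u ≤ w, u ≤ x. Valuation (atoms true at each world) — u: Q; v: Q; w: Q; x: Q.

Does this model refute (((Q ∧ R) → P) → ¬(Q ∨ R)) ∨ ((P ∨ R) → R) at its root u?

No

u ⊩ (((Q ∧ R) → P) → ¬(Q ∨ R)) ∨ ((P ∨ R) → R) via the disjunct (P ∨ R) → R.
So the root u forces (((Q ∧ R) → P) → ¬(Q ∨ R)) ∨ ((P ∨ R) → R); the model is not a countermodel.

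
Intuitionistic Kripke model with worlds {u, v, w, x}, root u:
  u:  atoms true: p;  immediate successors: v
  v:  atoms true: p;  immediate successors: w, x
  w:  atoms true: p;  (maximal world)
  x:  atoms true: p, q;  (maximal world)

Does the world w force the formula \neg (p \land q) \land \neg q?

Yes

w \Vdash \neg (p \land q) \land \neg q since w forces both conjuncts.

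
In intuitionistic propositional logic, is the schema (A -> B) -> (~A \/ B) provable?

No

This is the material-implication-as-disjunction principle, which is not intuitionistically valid.
A Kripke countermodel: worlds a, b; order generated by a <= b; atoms true at each world — a:{}; b:{A,B}.
a ||-/- (A -> B) -> (~A \/ B): already at a itself, a ||- A -> B but a ||-/- ~A \/ B.
a ||-/- ~A \/ B: neither disjunct is forced at a.
a ||-/- ~A since b is accessible from a and b ||- A.
So the root a does not force the formula.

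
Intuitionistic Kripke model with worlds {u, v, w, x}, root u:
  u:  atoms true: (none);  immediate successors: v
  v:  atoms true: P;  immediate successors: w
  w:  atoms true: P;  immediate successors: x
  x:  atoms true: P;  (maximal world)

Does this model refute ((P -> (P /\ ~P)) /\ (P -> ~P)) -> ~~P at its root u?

u ||- ((P -> (P /\ ~P)) /\ (P -> ~P)) -> ~~P vacuously: no world accessible from u forces the antecedent (P -> (P /\ ~P)) /\ (P -> ~P).
So the root u forces ((P -> (P /\ ~P)) /\ (P -> ~P)) -> ~~P; the model is not a countermodel.

No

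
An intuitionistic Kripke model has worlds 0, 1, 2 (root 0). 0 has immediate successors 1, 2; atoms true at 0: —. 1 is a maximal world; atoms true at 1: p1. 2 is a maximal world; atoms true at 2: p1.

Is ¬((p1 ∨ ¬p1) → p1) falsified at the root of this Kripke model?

Yes

0 ⊮ ¬((p1 ∨ ¬p1) → p1) since 0 is accessible from 0 and 0 ⊩ (p1 ∨ ¬p1) → p1.
0 ⊩ (p1 ∨ ¬p1) → p1: every world accessible from 0 that forces p1 ∨ ¬p1 (namely 1, 2) also forces p1.
So the root 0 does not force ¬((p1 ∨ ¬p1) → p1); the model is a countermodel.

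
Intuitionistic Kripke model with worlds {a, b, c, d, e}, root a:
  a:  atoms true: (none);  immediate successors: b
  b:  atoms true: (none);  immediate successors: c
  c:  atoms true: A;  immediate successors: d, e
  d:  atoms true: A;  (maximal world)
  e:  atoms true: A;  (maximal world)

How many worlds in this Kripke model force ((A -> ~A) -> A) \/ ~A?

5

a: forces it.
b: forces it.
c: forces it.
d: forces it.
e: forces it.
Worlds forcing the formula: {a, b, c, d, e}.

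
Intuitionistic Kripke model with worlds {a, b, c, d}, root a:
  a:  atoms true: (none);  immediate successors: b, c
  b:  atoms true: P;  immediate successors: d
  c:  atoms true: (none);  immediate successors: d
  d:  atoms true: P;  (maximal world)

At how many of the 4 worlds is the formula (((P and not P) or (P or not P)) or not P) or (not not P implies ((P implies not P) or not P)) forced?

a: does not force it — a does not force (((P and not P) or (P or not P)) or not P) or (not not P implies ((P implies not P) or not P)): neither disjunct is forced at a.
b: forces it.
c: does not force it — c does not force (((P and not P) or (P or not P)) or not P) or (not not P implies ((P implies not P) or not P)): neither disjunct is forced at c.
d: forces it.
Worlds forcing the formula: {b, d}.

2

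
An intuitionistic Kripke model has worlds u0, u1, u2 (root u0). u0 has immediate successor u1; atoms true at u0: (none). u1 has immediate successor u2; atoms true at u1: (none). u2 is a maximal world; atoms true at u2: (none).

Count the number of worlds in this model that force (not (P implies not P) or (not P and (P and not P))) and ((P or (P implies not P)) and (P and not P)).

0

u0: does not force it — u0 does not force (not (P implies not P) or (not P and (P and not P))) and ((P or (P implies not P)) and (P and not P)) since u0 fails not (P implies not P) or (not P and (P and not P)).
u1: does not force it — u1 does not force (not (P implies not P) or (not P and (P and not P))) and ((P or (P implies not P)) and (P and not P)) since u1 fails not (P implies not P) or (not P and (P and not P)).
u2: does not force it — u2 does not force (not (P implies not P) or (not P and (P and not P))) and ((P or (P implies not P)) and (P and not P)) since u2 fails not (P implies not P) or (not P and (P and not P)).
Worlds forcing the formula: { }.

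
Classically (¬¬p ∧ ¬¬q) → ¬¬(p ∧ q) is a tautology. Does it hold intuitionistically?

This is the distribution of double negation over conjunction, which is intuitionistically derivable.
Assume ¬¬p, ¬¬q, and ¬(p ∧ q). From p we'd get ¬q (since p ∧ q is refuted), contradicting ¬¬q; so ¬p, contradicting ¬¬p.

Yes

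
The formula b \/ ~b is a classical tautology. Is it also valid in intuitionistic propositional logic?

This is the law of excluded middle, which is not intuitionistically valid.
A Kripke countermodel: worlds s0, s1; order generated by s0 <= s1; atoms true at each world — s0:{}; s1:{b}.
s0 ||-/- b \/ ~b: neither disjunct is forced at s0.
s0 lacks atom b, so s0 ||-/- b.
So the root s0 does not force the formula.

No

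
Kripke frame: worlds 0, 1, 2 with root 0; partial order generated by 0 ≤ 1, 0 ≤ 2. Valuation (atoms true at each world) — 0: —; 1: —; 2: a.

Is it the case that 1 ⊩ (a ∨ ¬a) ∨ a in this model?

1 ⊩ (a ∨ ¬a) ∨ a via the disjunct a ∨ ¬a.

Yes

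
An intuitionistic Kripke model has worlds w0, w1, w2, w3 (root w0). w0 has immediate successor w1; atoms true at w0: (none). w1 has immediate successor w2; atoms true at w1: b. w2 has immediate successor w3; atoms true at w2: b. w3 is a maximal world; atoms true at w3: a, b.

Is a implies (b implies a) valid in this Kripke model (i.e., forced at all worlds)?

w0 forces a implies (b implies a): every world accessible from w0 that forces a (namely w3) also forces b implies a.
Since the root w0 forces a implies (b implies a) and forcing is persistent (monotone upward), every world forces it.

Yes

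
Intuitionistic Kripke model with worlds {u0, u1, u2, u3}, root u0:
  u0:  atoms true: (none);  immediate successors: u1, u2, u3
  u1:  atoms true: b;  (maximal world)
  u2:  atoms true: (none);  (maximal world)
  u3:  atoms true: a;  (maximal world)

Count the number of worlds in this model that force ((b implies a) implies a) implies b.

2

u0: does not force it — u0 does not force ((b implies a) implies a) implies b: at the accessible world u3, u3 forces (b implies a) implies a but u3 does not force b.
u1: forces it.
u2: forces it.
u3: does not force it — u3 does not force ((b implies a) implies a) implies b: already at u3 itself, u3 forces (b implies a) implies a but u3 does not force b.
Worlds forcing the formula: {u1, u2}.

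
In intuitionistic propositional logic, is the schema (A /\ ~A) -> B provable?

Yes

This is an instance of ex falso quodlibet, which is intuitionistically derivable.
No world can force both A and ~A, so the antecedent A /\ ~A is never forced and the implication holds vacuously at every world.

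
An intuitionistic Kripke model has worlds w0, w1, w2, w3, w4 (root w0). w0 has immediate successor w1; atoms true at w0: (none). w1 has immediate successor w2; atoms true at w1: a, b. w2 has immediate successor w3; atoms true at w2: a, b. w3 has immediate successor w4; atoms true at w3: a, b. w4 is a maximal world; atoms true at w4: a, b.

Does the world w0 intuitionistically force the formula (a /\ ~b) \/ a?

No

w0 ||-/- (a /\ ~b) \/ a: neither disjunct is forced at w0.
w0 ||-/- a /\ ~b since w0 fails a.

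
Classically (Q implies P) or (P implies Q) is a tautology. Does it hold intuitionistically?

No

This is the Gödel–Dummett linearity axiom, which is not intuitionistically valid.
A Kripke countermodel: worlds s0, s1, s2; order generated by s0 <= s1, s0 <= s2; atoms true at each world — s0:{}; s1:{Q}; s2:{P}.
s0 does not force (Q implies P) or (P implies Q): neither disjunct is forced at s0.
s0 does not force Q implies P: at the accessible world s1, s1 forces Q but s1 does not force P.
s1 lacks atom P, so s1 does not force P.
So the root s0 does not force the formula.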